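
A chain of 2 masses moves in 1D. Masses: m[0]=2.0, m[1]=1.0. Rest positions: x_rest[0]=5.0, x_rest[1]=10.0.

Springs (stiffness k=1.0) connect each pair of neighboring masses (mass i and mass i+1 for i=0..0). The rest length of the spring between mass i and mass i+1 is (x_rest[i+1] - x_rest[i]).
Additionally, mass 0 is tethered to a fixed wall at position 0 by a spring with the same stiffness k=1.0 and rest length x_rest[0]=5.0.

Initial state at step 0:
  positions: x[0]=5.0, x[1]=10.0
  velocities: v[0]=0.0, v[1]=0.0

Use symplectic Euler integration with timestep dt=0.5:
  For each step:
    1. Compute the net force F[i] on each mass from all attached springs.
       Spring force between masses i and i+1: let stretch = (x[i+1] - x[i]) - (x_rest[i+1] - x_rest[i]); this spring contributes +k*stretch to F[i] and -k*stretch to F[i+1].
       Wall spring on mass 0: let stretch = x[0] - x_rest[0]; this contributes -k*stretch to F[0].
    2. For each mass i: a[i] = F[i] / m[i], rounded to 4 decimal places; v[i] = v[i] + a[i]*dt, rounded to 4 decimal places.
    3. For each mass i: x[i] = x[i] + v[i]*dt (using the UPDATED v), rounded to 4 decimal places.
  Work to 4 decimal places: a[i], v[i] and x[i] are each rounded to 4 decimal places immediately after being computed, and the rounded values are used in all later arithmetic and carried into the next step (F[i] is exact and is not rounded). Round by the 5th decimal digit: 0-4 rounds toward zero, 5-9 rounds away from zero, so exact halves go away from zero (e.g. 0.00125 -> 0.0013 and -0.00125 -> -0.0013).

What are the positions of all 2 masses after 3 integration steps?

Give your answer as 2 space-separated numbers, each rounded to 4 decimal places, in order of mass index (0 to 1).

Answer: 5.0000 10.0000

Derivation:
Step 0: x=[5.0000 10.0000] v=[0.0000 0.0000]
Step 1: x=[5.0000 10.0000] v=[0.0000 0.0000]
Step 2: x=[5.0000 10.0000] v=[0.0000 0.0000]
Step 3: x=[5.0000 10.0000] v=[0.0000 0.0000]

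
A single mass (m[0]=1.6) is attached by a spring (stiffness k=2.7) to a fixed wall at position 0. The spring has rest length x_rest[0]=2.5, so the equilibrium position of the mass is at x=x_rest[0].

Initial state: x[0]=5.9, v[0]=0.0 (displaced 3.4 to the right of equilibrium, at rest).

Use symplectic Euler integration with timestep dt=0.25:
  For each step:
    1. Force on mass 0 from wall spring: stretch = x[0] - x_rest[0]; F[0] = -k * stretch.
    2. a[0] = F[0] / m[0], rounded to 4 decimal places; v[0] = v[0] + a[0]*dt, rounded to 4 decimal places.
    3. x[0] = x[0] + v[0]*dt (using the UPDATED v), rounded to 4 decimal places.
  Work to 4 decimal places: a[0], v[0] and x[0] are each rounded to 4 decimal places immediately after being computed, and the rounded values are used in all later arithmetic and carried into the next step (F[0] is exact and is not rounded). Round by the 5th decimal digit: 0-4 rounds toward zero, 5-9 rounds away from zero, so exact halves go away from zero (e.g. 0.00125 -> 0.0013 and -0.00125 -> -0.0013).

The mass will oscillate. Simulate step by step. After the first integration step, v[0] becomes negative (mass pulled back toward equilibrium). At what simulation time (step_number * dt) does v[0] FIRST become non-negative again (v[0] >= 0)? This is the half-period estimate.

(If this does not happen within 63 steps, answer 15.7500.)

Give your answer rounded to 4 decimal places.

Step 0: x=[5.9000] v=[0.0000]
Step 1: x=[5.5414] v=[-1.4344]
Step 2: x=[4.8620] v=[-2.7175]
Step 3: x=[3.9335] v=[-3.7140]
Step 4: x=[2.8538] v=[-4.3188]
Step 5: x=[1.7368] v=[-4.4681]
Step 6: x=[0.7003] v=[-4.1461]
Step 7: x=[-0.1464] v=[-3.3869]
Step 8: x=[-0.7140] v=[-2.2705]
Step 9: x=[-0.9427] v=[-0.9146]
Step 10: x=[-0.8083] v=[0.5378]
First v>=0 after going negative at step 10, time=2.5000

Answer: 2.5000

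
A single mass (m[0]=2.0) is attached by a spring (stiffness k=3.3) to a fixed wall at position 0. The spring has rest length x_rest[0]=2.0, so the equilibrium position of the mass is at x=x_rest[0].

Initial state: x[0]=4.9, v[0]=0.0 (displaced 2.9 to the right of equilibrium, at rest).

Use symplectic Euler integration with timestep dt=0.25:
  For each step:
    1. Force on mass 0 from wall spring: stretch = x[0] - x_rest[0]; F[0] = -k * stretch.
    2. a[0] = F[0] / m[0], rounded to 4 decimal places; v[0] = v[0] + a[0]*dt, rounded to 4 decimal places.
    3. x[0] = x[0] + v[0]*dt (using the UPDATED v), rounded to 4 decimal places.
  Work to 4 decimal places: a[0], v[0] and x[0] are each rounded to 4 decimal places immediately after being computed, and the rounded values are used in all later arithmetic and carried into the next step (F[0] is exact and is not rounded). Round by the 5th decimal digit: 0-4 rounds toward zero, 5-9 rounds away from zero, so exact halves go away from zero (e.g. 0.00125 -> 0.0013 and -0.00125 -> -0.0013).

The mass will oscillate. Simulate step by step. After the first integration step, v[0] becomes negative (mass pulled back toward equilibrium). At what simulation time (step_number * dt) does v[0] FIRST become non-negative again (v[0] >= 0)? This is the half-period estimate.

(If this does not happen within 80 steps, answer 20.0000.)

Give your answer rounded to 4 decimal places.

Step 0: x=[4.9000] v=[0.0000]
Step 1: x=[4.6009] v=[-1.1963]
Step 2: x=[4.0336] v=[-2.2692]
Step 3: x=[3.2566] v=[-3.1081]
Step 4: x=[2.3500] v=[-3.6265]
Step 5: x=[1.4073] v=[-3.7709]
Step 6: x=[0.5257] v=[-3.5264]
Step 7: x=[-0.2039] v=[-2.9183]
Step 8: x=[-0.7062] v=[-2.0092]
Step 9: x=[-0.9294] v=[-0.8929]
Step 10: x=[-0.8505] v=[0.3155]
First v>=0 after going negative at step 10, time=2.5000

Answer: 2.5000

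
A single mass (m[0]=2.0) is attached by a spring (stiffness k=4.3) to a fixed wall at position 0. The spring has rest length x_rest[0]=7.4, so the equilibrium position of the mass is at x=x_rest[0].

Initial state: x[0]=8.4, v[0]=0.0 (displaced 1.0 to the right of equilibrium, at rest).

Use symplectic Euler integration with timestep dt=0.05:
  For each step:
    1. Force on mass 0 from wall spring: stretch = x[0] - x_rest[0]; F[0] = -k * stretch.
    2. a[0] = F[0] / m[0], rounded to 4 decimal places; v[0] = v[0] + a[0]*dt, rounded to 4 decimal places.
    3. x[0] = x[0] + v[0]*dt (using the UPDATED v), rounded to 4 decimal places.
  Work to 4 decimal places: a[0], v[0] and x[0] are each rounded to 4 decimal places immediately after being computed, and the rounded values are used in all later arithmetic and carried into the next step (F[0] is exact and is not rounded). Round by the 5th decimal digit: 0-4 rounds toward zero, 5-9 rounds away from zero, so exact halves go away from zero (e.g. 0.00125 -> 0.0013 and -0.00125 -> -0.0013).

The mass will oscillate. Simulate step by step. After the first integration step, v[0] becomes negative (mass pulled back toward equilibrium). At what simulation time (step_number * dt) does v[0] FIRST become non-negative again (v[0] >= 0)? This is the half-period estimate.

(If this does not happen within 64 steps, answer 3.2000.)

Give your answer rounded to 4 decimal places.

Answer: 2.1500

Derivation:
Step 0: x=[8.4000] v=[0.0000]
Step 1: x=[8.3946] v=[-0.1075]
Step 2: x=[8.3839] v=[-0.2144]
Step 3: x=[8.3679] v=[-0.3202]
Step 4: x=[8.3467] v=[-0.4243]
Step 5: x=[8.3204] v=[-0.5261]
Step 6: x=[8.2892] v=[-0.6250]
Step 7: x=[8.2532] v=[-0.7206]
Step 8: x=[8.2126] v=[-0.8123]
Step 9: x=[8.1676] v=[-0.8997]
Step 10: x=[8.1185] v=[-0.9822]
Step 11: x=[8.0655] v=[-1.0594]
Step 12: x=[8.0090] v=[-1.1309]
Step 13: x=[7.9492] v=[-1.1964]
Step 14: x=[7.8864] v=[-1.2554]
Step 15: x=[7.8210] v=[-1.3077]
Step 16: x=[7.7534] v=[-1.3530]
Step 17: x=[7.6839] v=[-1.3910]
Step 18: x=[7.6128] v=[-1.4215]
Step 19: x=[7.5406] v=[-1.4444]
Step 20: x=[7.4676] v=[-1.4595]
Step 21: x=[7.3943] v=[-1.4668]
Step 22: x=[7.3210] v=[-1.4662]
Step 23: x=[7.2481] v=[-1.4577]
Step 24: x=[7.1760] v=[-1.4414]
Step 25: x=[7.1051] v=[-1.4173]
Step 26: x=[7.0358] v=[-1.3856]
Step 27: x=[6.9685] v=[-1.3465]
Step 28: x=[6.9035] v=[-1.3001]
Step 29: x=[6.8412] v=[-1.2467]
Step 30: x=[6.7819] v=[-1.1866]
Step 31: x=[6.7259] v=[-1.1202]
Step 32: x=[6.6735] v=[-1.0477]
Step 33: x=[6.6250] v=[-0.9696]
Step 34: x=[6.5807] v=[-0.8863]
Step 35: x=[6.5408] v=[-0.7982]
Step 36: x=[6.5055] v=[-0.7058]
Step 37: x=[6.4750] v=[-0.6096]
Step 38: x=[6.4495] v=[-0.5102]
Step 39: x=[6.4291] v=[-0.4080]
Step 40: x=[6.4139] v=[-0.3036]
Step 41: x=[6.4040] v=[-0.1976]
Step 42: x=[6.3995] v=[-0.0905]
Step 43: x=[6.4004] v=[0.0171]
First v>=0 after going negative at step 43, time=2.1500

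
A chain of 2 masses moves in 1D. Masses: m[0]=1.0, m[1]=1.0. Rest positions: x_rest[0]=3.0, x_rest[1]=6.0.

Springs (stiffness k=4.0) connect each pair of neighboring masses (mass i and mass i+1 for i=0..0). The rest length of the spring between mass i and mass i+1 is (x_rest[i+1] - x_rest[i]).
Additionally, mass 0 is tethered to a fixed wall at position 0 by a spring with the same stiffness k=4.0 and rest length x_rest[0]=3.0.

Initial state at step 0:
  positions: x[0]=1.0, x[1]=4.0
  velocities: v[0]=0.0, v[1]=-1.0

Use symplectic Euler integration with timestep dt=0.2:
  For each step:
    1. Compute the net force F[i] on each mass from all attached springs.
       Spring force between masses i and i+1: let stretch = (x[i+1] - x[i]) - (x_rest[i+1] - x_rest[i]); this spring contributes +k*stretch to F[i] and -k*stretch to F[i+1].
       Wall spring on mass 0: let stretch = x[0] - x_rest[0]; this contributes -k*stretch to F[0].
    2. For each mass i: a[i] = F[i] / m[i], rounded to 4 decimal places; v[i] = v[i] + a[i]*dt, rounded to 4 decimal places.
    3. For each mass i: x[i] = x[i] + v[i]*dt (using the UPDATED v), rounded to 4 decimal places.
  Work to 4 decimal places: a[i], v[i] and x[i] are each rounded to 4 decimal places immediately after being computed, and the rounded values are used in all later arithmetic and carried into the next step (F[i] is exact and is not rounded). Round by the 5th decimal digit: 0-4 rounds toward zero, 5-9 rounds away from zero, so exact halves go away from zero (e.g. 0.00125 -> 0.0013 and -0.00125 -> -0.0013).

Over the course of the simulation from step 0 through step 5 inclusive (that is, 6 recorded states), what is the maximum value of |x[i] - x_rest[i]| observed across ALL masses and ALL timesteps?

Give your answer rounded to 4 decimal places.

Answer: 2.3168

Derivation:
Step 0: x=[1.0000 4.0000] v=[0.0000 -1.0000]
Step 1: x=[1.3200 3.8000] v=[1.6000 -1.0000]
Step 2: x=[1.8256 3.6832] v=[2.5280 -0.5840]
Step 3: x=[2.3363 3.7492] v=[2.5536 0.3299]
Step 4: x=[2.6993 4.0691] v=[1.8149 1.5996]
Step 5: x=[2.8496 4.6499] v=[0.7513 2.9038]
Max displacement = 2.3168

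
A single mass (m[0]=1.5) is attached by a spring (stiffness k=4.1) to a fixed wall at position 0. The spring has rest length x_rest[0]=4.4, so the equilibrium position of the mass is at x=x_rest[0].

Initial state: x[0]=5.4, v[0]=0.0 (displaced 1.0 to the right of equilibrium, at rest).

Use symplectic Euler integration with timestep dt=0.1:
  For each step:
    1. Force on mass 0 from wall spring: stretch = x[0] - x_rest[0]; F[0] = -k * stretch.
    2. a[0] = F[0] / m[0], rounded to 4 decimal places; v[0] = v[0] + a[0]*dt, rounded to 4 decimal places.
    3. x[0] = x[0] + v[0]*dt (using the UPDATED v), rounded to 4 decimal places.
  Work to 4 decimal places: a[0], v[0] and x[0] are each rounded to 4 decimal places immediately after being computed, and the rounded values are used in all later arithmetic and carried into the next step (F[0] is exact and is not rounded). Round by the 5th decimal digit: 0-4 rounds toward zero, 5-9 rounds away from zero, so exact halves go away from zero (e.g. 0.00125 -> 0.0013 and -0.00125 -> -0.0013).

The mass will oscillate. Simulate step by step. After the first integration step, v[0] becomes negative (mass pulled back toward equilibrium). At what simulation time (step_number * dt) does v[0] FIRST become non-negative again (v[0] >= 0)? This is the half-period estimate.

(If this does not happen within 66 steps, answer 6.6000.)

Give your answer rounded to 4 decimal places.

Step 0: x=[5.4000] v=[0.0000]
Step 1: x=[5.3727] v=[-0.2733]
Step 2: x=[5.3188] v=[-0.5392]
Step 3: x=[5.2398] v=[-0.7903]
Step 4: x=[5.1378] v=[-1.0199]
Step 5: x=[5.0156] v=[-1.2216]
Step 6: x=[4.8766] v=[-1.3899]
Step 7: x=[4.7246] v=[-1.5202]
Step 8: x=[4.5637] v=[-1.6089]
Step 9: x=[4.3983] v=[-1.6536]
Step 10: x=[4.2330] v=[-1.6531]
Step 11: x=[4.0723] v=[-1.6075]
Step 12: x=[3.9205] v=[-1.5179]
Step 13: x=[3.7818] v=[-1.3868]
Step 14: x=[3.6600] v=[-1.2178]
Step 15: x=[3.5585] v=[-1.0155]
Step 16: x=[3.4800] v=[-0.7855]
Step 17: x=[3.4266] v=[-0.5340]
Step 18: x=[3.3998] v=[-0.2679]
Step 19: x=[3.4004] v=[0.0055]
First v>=0 after going negative at step 19, time=1.9000

Answer: 1.9000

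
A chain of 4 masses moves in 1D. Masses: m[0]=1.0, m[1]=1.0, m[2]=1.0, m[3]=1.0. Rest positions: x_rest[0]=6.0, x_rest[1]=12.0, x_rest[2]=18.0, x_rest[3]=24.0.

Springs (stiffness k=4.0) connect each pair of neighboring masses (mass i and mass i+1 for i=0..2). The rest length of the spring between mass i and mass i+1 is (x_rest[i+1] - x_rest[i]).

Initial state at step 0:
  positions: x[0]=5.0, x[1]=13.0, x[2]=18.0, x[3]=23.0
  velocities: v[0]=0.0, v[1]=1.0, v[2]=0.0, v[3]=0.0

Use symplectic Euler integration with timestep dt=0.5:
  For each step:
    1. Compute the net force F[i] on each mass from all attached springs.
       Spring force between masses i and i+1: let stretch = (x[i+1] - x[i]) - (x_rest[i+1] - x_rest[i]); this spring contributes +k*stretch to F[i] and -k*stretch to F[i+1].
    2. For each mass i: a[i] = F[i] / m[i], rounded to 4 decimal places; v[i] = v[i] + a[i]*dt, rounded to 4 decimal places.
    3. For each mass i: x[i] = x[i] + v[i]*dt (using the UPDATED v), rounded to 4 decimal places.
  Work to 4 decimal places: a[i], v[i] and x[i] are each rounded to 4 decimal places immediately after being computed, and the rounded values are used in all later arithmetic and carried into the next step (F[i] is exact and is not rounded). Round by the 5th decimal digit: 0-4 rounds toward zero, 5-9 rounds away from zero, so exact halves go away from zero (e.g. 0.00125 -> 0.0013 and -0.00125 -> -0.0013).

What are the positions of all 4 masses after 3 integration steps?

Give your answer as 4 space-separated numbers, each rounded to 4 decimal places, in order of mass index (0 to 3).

Answer: 5.5000 12.5000 19.0000 23.5000

Derivation:
Step 0: x=[5.0000 13.0000 18.0000 23.0000] v=[0.0000 1.0000 0.0000 0.0000]
Step 1: x=[7.0000 10.5000 18.0000 24.0000] v=[4.0000 -5.0000 0.0000 2.0000]
Step 2: x=[6.5000 12.0000 16.5000 25.0000] v=[-1.0000 3.0000 -3.0000 2.0000]
Step 3: x=[5.5000 12.5000 19.0000 23.5000] v=[-2.0000 1.0000 5.0000 -3.0000]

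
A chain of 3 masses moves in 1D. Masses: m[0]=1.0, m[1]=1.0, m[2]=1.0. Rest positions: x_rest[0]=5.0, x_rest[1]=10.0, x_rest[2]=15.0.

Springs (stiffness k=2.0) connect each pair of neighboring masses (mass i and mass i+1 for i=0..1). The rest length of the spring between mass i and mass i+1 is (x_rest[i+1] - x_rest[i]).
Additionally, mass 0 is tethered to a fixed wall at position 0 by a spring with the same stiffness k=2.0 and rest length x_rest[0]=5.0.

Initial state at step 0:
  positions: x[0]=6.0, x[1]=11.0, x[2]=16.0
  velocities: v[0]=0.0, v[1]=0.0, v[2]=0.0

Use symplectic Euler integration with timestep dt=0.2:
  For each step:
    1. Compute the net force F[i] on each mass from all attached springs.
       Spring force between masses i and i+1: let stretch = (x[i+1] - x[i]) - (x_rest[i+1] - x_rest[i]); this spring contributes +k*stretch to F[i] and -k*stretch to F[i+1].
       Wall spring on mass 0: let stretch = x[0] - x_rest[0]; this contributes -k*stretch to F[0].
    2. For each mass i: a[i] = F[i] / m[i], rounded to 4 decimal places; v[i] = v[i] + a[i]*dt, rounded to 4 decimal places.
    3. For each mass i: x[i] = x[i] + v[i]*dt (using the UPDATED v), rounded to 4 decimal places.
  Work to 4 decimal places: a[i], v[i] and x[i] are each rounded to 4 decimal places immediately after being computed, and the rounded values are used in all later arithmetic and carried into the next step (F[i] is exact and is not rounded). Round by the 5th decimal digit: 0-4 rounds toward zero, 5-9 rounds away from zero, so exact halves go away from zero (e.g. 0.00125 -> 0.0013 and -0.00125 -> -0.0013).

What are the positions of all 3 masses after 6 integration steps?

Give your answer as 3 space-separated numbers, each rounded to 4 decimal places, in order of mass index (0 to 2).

Step 0: x=[6.0000 11.0000 16.0000] v=[0.0000 0.0000 0.0000]
Step 1: x=[5.9200 11.0000 16.0000] v=[-0.4000 0.0000 0.0000]
Step 2: x=[5.7728 10.9936 16.0000] v=[-0.7360 -0.0320 0.0000]
Step 3: x=[5.5814 10.9700 15.9995] v=[-0.9568 -0.1178 -0.0026]
Step 4: x=[5.3746 10.9177 15.9966] v=[-1.0339 -0.2614 -0.0144]
Step 5: x=[5.1813 10.8283 15.9874] v=[-0.9665 -0.4471 -0.0460]
Step 6: x=[5.0253 10.6998 15.9655] v=[-0.7802 -0.6423 -0.1096]

Answer: 5.0253 10.6998 15.9655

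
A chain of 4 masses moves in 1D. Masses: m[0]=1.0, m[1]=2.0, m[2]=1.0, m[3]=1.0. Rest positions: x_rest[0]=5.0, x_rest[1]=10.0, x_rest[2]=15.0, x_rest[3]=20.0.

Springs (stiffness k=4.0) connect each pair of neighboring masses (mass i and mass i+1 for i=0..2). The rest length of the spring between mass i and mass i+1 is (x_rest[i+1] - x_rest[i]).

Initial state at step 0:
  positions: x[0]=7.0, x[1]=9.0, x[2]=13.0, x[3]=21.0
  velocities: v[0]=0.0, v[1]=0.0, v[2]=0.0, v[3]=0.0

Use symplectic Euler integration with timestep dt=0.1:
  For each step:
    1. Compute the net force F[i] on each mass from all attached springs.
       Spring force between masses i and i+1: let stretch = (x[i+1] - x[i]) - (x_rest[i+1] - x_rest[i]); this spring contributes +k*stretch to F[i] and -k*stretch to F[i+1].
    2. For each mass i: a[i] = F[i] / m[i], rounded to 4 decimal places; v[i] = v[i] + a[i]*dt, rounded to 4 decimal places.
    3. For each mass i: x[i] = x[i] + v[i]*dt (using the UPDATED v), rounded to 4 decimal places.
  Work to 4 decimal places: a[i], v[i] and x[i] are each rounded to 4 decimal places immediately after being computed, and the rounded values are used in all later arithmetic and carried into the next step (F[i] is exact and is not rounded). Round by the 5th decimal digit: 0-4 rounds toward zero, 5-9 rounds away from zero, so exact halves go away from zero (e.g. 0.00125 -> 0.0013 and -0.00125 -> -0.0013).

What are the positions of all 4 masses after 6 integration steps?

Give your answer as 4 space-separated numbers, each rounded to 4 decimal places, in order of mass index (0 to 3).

Step 0: x=[7.0000 9.0000 13.0000 21.0000] v=[0.0000 0.0000 0.0000 0.0000]
Step 1: x=[6.8800 9.0400 13.1600 20.8800] v=[-1.2000 0.4000 1.6000 -1.2000]
Step 2: x=[6.6464 9.1192 13.4640 20.6512] v=[-2.3360 0.7920 3.0400 -2.2880]
Step 3: x=[6.3117 9.2358 13.8817 20.3349] v=[-3.3469 1.1664 4.1770 -3.1629]
Step 4: x=[5.8940 9.3869 14.3717 19.9605] v=[-4.1773 1.5108 4.8999 -3.7442]
Step 5: x=[5.4160 9.5678 14.8859 19.5625] v=[-4.7801 1.8092 5.1415 -3.9797]
Step 6: x=[4.9041 9.7721 15.3744 19.1775] v=[-5.1194 2.0425 4.8849 -3.8503]

Answer: 4.9041 9.7721 15.3744 19.1775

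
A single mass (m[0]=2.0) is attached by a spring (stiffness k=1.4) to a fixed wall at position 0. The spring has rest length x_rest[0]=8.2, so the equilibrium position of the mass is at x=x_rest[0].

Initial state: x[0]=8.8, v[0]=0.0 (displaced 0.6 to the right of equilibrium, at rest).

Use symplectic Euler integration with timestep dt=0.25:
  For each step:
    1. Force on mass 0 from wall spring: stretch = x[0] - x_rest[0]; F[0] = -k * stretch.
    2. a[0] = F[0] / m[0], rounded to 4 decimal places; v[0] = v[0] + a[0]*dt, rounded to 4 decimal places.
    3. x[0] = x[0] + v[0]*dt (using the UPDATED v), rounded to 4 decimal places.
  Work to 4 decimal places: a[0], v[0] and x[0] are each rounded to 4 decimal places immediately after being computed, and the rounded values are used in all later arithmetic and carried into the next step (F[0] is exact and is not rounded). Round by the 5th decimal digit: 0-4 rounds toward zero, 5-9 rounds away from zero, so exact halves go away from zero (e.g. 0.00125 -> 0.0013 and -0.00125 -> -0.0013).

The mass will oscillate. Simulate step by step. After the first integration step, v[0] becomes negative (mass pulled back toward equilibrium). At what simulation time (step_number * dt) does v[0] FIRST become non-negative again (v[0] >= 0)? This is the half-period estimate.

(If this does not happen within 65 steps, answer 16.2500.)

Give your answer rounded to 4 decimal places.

Step 0: x=[8.8000] v=[0.0000]
Step 1: x=[8.7738] v=[-0.1050]
Step 2: x=[8.7225] v=[-0.2054]
Step 3: x=[8.6483] v=[-0.2969]
Step 4: x=[8.5545] v=[-0.3754]
Step 5: x=[8.4451] v=[-0.4375]
Step 6: x=[8.3250] v=[-0.4804]
Step 7: x=[8.1994] v=[-0.5023]
Step 8: x=[8.0739] v=[-0.5022]
Step 9: x=[7.9539] v=[-0.4801]
Step 10: x=[7.8447] v=[-0.4370]
Step 11: x=[7.7510] v=[-0.3748]
Step 12: x=[7.6770] v=[-0.2962]
Step 13: x=[7.6258] v=[-0.2047]
Step 14: x=[7.5998] v=[-0.1042]
Step 15: x=[7.6000] v=[0.0008]
First v>=0 after going negative at step 15, time=3.7500

Answer: 3.7500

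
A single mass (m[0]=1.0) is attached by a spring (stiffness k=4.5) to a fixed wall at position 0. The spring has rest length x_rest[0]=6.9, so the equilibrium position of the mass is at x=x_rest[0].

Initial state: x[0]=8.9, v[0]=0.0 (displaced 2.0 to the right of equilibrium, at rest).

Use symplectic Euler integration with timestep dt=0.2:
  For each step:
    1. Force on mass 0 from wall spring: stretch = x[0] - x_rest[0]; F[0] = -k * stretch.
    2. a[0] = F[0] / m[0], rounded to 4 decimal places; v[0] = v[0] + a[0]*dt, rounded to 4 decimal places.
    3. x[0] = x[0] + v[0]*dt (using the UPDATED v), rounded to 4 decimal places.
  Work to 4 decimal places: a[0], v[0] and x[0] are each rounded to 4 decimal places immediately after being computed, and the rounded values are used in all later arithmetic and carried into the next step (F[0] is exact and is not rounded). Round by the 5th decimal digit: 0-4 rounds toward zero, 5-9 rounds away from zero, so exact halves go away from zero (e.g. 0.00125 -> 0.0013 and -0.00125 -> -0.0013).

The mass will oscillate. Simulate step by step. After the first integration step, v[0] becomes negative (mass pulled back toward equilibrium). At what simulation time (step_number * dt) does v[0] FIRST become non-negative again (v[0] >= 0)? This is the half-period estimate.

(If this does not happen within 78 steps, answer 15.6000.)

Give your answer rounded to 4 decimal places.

Step 0: x=[8.9000] v=[0.0000]
Step 1: x=[8.5400] v=[-1.8000]
Step 2: x=[7.8848] v=[-3.2760]
Step 3: x=[7.0523] v=[-4.1623]
Step 4: x=[6.1924] v=[-4.2994]
Step 5: x=[5.4599] v=[-3.6626]
Step 6: x=[4.9866] v=[-2.3665]
Step 7: x=[4.8577] v=[-0.6444]
Step 8: x=[5.0964] v=[1.1937]
First v>=0 after going negative at step 8, time=1.6000

Answer: 1.6000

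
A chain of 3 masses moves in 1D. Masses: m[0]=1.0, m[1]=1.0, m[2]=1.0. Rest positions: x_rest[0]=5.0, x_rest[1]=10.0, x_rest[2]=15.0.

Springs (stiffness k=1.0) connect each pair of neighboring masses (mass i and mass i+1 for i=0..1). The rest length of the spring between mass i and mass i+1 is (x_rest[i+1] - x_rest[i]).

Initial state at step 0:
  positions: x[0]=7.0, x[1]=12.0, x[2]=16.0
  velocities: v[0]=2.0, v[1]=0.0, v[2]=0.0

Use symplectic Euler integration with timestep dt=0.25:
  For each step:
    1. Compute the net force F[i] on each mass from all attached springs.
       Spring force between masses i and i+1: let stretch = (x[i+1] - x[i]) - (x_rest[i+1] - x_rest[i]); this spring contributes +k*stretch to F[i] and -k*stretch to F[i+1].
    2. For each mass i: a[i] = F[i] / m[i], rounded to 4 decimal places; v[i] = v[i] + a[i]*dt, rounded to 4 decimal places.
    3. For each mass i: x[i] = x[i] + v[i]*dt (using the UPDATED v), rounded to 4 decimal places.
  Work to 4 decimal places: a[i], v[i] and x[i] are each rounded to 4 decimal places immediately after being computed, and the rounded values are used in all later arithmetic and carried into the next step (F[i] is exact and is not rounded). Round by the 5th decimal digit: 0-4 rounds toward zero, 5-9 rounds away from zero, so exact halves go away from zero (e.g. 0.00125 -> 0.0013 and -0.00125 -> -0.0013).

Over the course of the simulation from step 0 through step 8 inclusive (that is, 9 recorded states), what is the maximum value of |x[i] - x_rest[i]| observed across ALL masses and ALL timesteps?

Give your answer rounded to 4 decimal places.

Step 0: x=[7.0000 12.0000 16.0000] v=[2.0000 0.0000 0.0000]
Step 1: x=[7.5000 11.9375 16.0625] v=[2.0000 -0.2500 0.2500]
Step 2: x=[7.9649 11.8555 16.1797] v=[1.8594 -0.3281 0.4688]
Step 3: x=[8.3604 11.8006 16.3392] v=[1.5821 -0.2197 0.6378]
Step 4: x=[8.6585 11.8143 16.5275] v=[1.1922 0.0549 0.7532]
Step 5: x=[8.8413 11.9254 16.7337] v=[0.7312 0.4443 0.8249]
Step 6: x=[8.9044 12.1443 16.9519] v=[0.2522 0.8754 0.8728]
Step 7: x=[8.8575 12.4611 17.1821] v=[-0.1878 1.2673 0.9209]
Step 8: x=[8.7233 12.8478 17.4298] v=[-0.5369 1.5467 0.9907]
Max displacement = 3.9044

Answer: 3.9044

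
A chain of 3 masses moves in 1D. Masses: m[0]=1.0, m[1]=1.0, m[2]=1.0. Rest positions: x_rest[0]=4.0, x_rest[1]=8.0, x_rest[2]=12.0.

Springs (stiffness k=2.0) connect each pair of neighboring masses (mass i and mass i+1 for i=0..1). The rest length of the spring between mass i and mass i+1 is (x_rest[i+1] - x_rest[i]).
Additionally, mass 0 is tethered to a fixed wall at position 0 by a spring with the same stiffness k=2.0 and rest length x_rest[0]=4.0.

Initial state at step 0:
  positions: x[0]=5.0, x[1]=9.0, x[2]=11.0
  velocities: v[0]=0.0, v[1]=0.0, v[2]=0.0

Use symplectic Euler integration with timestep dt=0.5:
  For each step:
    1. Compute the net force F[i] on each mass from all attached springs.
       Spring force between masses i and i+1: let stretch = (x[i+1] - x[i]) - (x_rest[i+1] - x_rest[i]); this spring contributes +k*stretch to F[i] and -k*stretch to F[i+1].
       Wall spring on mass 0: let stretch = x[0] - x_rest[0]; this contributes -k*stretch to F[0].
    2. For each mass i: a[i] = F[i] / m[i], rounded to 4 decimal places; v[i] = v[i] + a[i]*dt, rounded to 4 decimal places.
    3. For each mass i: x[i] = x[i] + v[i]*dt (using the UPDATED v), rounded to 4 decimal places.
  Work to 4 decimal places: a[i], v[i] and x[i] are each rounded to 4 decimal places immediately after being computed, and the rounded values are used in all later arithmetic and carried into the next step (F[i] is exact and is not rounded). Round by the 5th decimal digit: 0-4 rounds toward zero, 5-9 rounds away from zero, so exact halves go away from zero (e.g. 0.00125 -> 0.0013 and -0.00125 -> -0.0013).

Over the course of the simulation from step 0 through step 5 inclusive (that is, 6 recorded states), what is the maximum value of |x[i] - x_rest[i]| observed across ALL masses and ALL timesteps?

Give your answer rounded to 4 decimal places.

Step 0: x=[5.0000 9.0000 11.0000] v=[0.0000 0.0000 0.0000]
Step 1: x=[4.5000 8.0000 12.0000] v=[-1.0000 -2.0000 2.0000]
Step 2: x=[3.5000 7.2500 13.0000] v=[-2.0000 -1.5000 2.0000]
Step 3: x=[2.6250 7.5000 13.1250] v=[-1.7500 0.5000 0.2500]
Step 4: x=[2.8750 8.1250 12.4375] v=[0.5000 1.2500 -1.3750]
Step 5: x=[4.3125 8.2813 11.5938] v=[2.8750 0.3125 -1.6875]
Max displacement = 1.3750

Answer: 1.3750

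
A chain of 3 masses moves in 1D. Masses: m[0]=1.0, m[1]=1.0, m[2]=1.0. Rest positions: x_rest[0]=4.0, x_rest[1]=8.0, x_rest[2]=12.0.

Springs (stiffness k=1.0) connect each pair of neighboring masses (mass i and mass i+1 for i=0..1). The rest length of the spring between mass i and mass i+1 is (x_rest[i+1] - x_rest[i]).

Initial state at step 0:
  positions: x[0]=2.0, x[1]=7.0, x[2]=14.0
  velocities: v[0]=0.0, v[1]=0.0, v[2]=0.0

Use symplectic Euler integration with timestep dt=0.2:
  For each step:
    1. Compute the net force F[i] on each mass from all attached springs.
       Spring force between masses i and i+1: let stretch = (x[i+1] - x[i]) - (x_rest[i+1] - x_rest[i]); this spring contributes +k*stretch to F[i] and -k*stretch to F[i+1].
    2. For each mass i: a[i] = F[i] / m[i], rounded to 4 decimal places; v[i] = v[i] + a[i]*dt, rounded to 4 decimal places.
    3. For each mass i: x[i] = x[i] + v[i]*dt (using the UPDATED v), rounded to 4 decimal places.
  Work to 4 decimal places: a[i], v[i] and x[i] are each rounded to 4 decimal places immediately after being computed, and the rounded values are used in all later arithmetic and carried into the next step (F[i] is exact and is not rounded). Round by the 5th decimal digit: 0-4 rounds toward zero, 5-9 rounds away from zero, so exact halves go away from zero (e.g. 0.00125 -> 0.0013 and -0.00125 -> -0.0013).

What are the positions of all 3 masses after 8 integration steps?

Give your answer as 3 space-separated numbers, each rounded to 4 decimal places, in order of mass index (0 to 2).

Step 0: x=[2.0000 7.0000 14.0000] v=[0.0000 0.0000 0.0000]
Step 1: x=[2.0400 7.0800 13.8800] v=[0.2000 0.4000 -0.6000]
Step 2: x=[2.1216 7.2304 13.6480] v=[0.4080 0.7520 -1.1600]
Step 3: x=[2.2476 7.4332 13.3193] v=[0.6298 1.0138 -1.6435]
Step 4: x=[2.4210 7.6640 12.9152] v=[0.8669 1.1539 -2.0207]
Step 5: x=[2.6441 7.8951 12.4610] v=[1.1155 1.1555 -2.2709]
Step 6: x=[2.9172 8.0988 11.9842] v=[1.3657 1.0185 -2.3841]
Step 7: x=[3.2376 8.2507 11.5120] v=[1.6020 0.7593 -2.3612]
Step 8: x=[3.5985 8.3325 11.0693] v=[1.8046 0.4089 -2.2135]

Answer: 3.5985 8.3325 11.0693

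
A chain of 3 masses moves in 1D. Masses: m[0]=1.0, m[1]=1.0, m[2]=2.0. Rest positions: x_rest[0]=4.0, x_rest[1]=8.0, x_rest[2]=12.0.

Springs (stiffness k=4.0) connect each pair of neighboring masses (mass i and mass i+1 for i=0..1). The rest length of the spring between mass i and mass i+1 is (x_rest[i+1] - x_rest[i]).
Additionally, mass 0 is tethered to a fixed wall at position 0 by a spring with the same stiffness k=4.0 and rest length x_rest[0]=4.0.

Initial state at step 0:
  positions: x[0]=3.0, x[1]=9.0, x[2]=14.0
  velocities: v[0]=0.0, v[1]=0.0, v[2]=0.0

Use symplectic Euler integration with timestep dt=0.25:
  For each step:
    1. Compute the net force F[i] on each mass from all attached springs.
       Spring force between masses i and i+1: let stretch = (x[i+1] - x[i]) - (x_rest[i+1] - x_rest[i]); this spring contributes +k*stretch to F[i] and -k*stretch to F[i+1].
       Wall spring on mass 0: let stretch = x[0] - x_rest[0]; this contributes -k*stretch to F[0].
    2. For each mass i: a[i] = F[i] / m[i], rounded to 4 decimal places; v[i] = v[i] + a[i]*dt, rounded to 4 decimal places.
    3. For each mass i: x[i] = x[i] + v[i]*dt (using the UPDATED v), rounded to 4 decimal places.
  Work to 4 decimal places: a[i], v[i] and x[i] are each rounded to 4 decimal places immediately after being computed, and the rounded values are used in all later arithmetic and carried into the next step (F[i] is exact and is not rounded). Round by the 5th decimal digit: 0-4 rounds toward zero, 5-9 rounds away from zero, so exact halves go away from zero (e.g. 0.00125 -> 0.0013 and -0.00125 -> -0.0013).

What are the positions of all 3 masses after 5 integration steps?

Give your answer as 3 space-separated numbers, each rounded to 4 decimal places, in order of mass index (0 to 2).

Step 0: x=[3.0000 9.0000 14.0000] v=[0.0000 0.0000 0.0000]
Step 1: x=[3.7500 8.7500 13.8750] v=[3.0000 -1.0000 -0.5000]
Step 2: x=[4.8125 8.5313 13.6094] v=[4.2500 -0.8750 -1.0625]
Step 3: x=[5.6016 8.6524 13.2090] v=[3.1563 0.4843 -1.6016]
Step 4: x=[5.7530 9.1499 12.7390] v=[0.6055 1.9901 -1.8799]
Step 5: x=[5.3154 9.6955 12.3204] v=[-1.7506 2.1823 -1.6745]

Answer: 5.3154 9.6955 12.3204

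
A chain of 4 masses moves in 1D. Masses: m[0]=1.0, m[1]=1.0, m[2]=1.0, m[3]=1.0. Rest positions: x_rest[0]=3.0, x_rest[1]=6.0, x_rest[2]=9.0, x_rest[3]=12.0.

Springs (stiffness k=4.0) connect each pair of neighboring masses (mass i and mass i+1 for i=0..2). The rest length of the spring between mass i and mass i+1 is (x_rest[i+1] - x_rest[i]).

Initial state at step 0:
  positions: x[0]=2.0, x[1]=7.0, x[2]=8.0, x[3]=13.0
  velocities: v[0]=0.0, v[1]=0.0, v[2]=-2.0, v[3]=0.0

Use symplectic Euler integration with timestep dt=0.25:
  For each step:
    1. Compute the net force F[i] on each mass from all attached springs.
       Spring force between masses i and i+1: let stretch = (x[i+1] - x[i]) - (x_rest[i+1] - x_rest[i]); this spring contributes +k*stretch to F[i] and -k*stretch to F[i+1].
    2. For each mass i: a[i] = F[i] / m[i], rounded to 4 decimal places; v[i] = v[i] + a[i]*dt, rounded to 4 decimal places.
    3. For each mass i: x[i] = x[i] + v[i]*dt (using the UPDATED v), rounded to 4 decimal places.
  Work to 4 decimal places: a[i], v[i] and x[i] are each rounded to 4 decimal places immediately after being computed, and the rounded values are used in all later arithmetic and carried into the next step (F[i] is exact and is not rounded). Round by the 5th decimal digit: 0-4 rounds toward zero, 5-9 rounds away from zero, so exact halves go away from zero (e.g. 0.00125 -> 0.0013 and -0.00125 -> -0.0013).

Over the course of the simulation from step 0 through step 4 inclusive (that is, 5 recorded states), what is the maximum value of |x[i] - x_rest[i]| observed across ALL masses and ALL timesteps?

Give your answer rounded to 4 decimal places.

Answer: 1.7500

Derivation:
Step 0: x=[2.0000 7.0000 8.0000 13.0000] v=[0.0000 0.0000 -2.0000 0.0000]
Step 1: x=[2.5000 6.0000 8.5000 12.5000] v=[2.0000 -4.0000 2.0000 -2.0000]
Step 2: x=[3.1250 4.7500 9.3750 11.7500] v=[2.5000 -5.0000 3.5000 -3.0000]
Step 3: x=[3.4063 4.2500 9.6875 11.1563] v=[1.1250 -2.0000 1.2500 -2.3750]
Step 4: x=[3.1485 4.8985 9.0078 10.9454] v=[-1.0313 2.5938 -2.7187 -0.8438]
Max displacement = 1.7500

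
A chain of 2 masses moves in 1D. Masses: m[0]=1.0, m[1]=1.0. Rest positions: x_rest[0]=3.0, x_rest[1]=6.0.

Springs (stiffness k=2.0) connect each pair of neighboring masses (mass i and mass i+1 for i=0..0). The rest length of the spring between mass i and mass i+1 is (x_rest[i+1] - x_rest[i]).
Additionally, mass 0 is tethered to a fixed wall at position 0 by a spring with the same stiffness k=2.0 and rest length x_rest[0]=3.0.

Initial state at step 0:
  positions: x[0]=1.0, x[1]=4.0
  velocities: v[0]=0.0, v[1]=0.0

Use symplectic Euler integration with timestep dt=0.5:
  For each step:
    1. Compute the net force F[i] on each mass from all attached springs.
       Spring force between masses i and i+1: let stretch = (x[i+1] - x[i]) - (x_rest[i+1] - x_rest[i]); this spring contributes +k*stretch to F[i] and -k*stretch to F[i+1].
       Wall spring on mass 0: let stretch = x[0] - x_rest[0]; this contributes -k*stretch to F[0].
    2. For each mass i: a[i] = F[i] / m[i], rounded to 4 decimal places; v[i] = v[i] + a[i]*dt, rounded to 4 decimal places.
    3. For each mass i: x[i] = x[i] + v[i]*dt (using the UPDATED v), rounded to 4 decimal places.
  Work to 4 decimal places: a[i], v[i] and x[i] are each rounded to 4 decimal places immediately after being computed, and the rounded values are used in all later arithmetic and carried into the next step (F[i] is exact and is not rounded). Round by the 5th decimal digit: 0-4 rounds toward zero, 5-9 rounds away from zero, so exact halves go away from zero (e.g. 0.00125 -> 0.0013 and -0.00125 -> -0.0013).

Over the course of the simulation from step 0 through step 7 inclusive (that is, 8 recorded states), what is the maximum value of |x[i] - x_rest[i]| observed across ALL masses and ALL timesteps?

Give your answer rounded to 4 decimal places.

Answer: 2.2813

Derivation:
Step 0: x=[1.0000 4.0000] v=[0.0000 0.0000]
Step 1: x=[2.0000 4.0000] v=[2.0000 0.0000]
Step 2: x=[3.0000 4.5000] v=[2.0000 1.0000]
Step 3: x=[3.2500 5.7500] v=[0.5000 2.5000]
Step 4: x=[3.1250 7.2500] v=[-0.2500 3.0000]
Step 5: x=[3.5000 8.1875] v=[0.7500 1.8750]
Step 6: x=[4.4688 8.2813] v=[1.9375 0.1875]
Step 7: x=[5.1094 7.9688] v=[1.2812 -0.6250]
Max displacement = 2.2813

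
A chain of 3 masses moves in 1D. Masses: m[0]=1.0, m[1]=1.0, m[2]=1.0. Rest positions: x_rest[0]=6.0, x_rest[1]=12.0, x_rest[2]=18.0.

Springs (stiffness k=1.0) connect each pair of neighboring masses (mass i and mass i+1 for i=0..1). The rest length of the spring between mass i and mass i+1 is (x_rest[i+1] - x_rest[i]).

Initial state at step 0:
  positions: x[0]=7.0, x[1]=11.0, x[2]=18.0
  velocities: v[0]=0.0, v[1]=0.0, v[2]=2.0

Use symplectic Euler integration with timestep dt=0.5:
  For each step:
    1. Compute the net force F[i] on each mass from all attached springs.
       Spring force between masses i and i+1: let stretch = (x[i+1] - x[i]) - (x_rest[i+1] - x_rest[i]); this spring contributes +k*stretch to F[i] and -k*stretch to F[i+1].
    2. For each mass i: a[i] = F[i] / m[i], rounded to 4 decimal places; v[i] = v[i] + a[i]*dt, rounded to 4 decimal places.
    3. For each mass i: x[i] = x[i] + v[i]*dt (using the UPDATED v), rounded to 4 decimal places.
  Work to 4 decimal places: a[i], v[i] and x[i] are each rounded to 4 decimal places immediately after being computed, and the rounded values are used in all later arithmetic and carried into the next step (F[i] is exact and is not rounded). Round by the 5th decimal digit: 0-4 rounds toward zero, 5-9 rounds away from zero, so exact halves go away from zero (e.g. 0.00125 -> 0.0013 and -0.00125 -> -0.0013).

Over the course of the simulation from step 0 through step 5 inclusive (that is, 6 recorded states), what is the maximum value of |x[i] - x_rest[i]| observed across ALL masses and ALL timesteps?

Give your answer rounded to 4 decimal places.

Step 0: x=[7.0000 11.0000 18.0000] v=[0.0000 0.0000 2.0000]
Step 1: x=[6.5000 11.7500 18.7500] v=[-1.0000 1.5000 1.5000]
Step 2: x=[5.8125 12.9375 19.2500] v=[-1.3750 2.3750 1.0000]
Step 3: x=[5.4063 13.9219 19.6719] v=[-0.8125 1.9688 0.8438]
Step 4: x=[5.6290 14.2149 20.1563] v=[0.4453 0.5860 0.9688]
Step 5: x=[6.4982 13.8468 20.6554] v=[1.7383 -0.7363 0.9981]
Max displacement = 2.6554

Answer: 2.6554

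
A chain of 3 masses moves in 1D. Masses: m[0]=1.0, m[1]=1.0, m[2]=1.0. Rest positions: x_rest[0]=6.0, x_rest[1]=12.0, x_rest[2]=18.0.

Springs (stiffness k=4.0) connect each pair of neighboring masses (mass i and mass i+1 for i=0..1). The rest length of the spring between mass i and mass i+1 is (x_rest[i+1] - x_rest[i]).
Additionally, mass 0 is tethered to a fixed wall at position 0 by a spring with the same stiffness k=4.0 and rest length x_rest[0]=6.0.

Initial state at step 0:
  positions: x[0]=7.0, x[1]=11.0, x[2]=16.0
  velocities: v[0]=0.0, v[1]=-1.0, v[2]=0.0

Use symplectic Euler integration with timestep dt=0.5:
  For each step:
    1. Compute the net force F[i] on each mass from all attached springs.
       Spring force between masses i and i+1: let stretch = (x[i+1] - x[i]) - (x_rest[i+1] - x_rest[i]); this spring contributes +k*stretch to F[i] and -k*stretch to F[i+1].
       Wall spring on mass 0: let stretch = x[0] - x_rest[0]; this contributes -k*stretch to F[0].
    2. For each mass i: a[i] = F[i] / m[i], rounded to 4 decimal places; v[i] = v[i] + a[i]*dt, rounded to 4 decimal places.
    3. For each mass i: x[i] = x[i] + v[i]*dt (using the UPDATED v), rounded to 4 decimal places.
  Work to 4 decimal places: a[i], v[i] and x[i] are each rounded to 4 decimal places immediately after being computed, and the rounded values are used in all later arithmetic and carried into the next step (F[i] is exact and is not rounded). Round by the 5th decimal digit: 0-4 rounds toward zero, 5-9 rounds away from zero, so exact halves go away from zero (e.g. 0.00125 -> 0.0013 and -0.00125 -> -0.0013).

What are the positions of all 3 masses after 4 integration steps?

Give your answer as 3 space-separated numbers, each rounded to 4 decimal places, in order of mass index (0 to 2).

Answer: 7.0000 13.5000 16.5000

Derivation:
Step 0: x=[7.0000 11.0000 16.0000] v=[0.0000 -1.0000 0.0000]
Step 1: x=[4.0000 11.5000 17.0000] v=[-6.0000 1.0000 2.0000]
Step 2: x=[4.5000 10.0000 18.5000] v=[1.0000 -3.0000 3.0000]
Step 3: x=[6.0000 11.5000 17.5000] v=[3.0000 3.0000 -2.0000]
Step 4: x=[7.0000 13.5000 16.5000] v=[2.0000 4.0000 -2.0000]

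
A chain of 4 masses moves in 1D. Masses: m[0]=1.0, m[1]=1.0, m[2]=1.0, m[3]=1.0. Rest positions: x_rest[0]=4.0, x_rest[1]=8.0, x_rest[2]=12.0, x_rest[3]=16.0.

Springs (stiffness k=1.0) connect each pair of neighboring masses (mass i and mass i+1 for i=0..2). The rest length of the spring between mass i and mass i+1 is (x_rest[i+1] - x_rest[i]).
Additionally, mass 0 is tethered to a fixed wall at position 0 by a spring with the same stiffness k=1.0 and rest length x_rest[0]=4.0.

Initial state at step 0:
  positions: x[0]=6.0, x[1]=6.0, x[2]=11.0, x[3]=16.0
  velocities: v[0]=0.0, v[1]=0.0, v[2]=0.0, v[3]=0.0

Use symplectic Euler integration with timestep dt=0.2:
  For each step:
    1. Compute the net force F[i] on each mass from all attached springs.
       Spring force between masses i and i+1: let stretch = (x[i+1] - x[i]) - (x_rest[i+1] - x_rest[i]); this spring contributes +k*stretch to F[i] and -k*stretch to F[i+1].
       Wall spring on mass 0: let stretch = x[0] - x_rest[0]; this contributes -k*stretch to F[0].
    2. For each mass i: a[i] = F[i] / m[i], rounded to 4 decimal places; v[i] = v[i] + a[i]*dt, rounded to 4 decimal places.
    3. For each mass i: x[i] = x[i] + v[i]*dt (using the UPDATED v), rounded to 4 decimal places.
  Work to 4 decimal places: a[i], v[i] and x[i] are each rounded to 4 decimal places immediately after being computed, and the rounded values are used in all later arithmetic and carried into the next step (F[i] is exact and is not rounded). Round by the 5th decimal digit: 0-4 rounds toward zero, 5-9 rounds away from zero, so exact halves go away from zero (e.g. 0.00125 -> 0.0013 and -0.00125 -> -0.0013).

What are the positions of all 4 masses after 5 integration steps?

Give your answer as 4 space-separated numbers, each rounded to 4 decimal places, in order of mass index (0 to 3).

Step 0: x=[6.0000 6.0000 11.0000 16.0000] v=[0.0000 0.0000 0.0000 0.0000]
Step 1: x=[5.7600 6.2000 11.0000 15.9600] v=[-1.2000 1.0000 0.0000 -0.2000]
Step 2: x=[5.3072 6.5744 11.0064 15.8816] v=[-2.2640 1.8720 0.0320 -0.3920]
Step 3: x=[4.6928 7.0754 11.0305 15.7682] v=[-3.0720 2.5050 0.1206 -0.5670]
Step 4: x=[3.9860 7.6393 11.0859 15.6253] v=[-3.5340 2.8195 0.2771 -0.7145]
Step 5: x=[3.2659 8.1949 11.1850 15.4608] v=[-3.6005 2.7782 0.4957 -0.8224]

Answer: 3.2659 8.1949 11.1850 15.4608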